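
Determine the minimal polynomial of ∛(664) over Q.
m_α(x) = x^3 - 664

α satisfies α^3 = 664, so x^3 - 664 annihilates α. By the rational root test, a rational root p/q (in lowest terms) of x^3 - 664 would satisfy p^3 = 664 q^3, forcing q = 1 and p^3 = 664; but 664 is not a perfect cube, contradiction. A monic cubic over Q with no rational root is irreducible (any nontrivial factorization would include a linear factor). Hence x^3 - 664 is the minimal polynomial of α, and in particular [Q(α):Q] = 3.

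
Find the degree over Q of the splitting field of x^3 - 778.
[K : Q] = 6

The roots of x^3 - 778 are ∛778, ω∛778, ω^2∛778 where ω = e^(2πi/3) is a primitive cube root of unity, so K = Q(∛778, ω). Now [Q(∛778):Q] = 3 (since 778 is not a perfect cube, x^3 - 778 is irreducible) and [Q(ω):Q] = 2. Both 2 and 3 divide [K:Q], and [K:Q] ≤ 3·2 = 6, so [K:Q] = 6. (Equivalently: Q(∛778) ⊂ R but ω ∉ R, so [K : Q(∛778)] = 2.)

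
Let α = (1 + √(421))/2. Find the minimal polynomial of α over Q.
m_α(x) = x^2 - x - 105

From 2α - 1 = √(421), squaring gives (2α - 1)^2 = 421, i.e. 4α^2 - 4α + 1 = 421, so α^2 - α + (1 - 421)/4 = 0. Since 421 ≡ 1 (mod 4), (1 - 421)/4 = -105 ∈ Z. The polynomial x^2 - x - 105 has discriminant 1 - 4·(-105) = 421, which is not a perfect square in Q (d = 421 is squarefree and ≠ 1), so x^2 - x - 105 is irreducible over Q. It is the minimal polynomial of α.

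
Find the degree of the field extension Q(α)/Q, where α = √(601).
[Q(α):Q] = 2

[Q(α):Q] equals the degree of the minimal polynomial of α. Here α^2 = 601 and x^2 - 601 is irreducible (d = 601 is squarefree, ≠ 1, hence not a square), so deg(m_α) = 2. Thus [Q(α):Q] = 2.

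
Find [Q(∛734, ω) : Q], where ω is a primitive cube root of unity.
[Q(∛734, ω) : Q] = 6

[Q(∛734):Q] = 3 (min poly x^3 - 734, irreducible since 734 is not a perfect cube). [Q(ω):Q] = 2 (min poly x^2 + x + 1). Since Q(∛734) ⊂ R and ω ∉ R, we have ω ∉ Q(∛734), so x^2 + x + 1 remains irreducible over Q(∛734) and [Q(∛734, ω) : Q(∛734)] = 2. By the tower law, [Q(∛734, ω) : Q] = 3 · 2 = 6. (In fact Q(∛734, ω) is the splitting field of x^3 - 734 over Q.)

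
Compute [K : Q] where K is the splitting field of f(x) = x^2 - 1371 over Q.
[K : Q] = 2

f(x) = x^2 - 1371 factors as (x - √1371)(x + √1371). The splitting field is K = Q(√1371). Since 1371 is squarefree and > 1, it is not a perfect square, so x^2 - 1371 is irreducible over Q and [Q(√1371) : Q] = 2. Hence [K : Q] = 2.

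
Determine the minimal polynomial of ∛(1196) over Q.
m_α(x) = x^3 - 1196

α satisfies α^3 = 1196, so x^3 - 1196 annihilates α. By the rational root test, a rational root p/q (in lowest terms) of x^3 - 1196 would satisfy p^3 = 1196 q^3, forcing q = 1 and p^3 = 1196; but 1196 is not a perfect cube, contradiction. A monic cubic over Q with no rational root is irreducible (any nontrivial factorization would include a linear factor). Hence x^3 - 1196 is the minimal polynomial of α, and in particular [Q(α):Q] = 3.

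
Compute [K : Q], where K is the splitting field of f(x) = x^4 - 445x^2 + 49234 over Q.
[K : Q] = 4

Solving the quadratic in x^2: x^2 = (445 ± √(445^2 - 4·49234))/2 = (445 ± √1089)/2 = (445 ± 33)/2, giving x^2 = 239 or x^2 = 206. So f(x) = (x^2 - 239)(x^2 - 206) and the roots of f are ±√239, ±√206. Hence the splitting field is K = Q(√239, √206). Since 239 and 206 are distinct squarefree integers > 1, their product 49234 is not a perfect square, so √206 ∉ Q(√239). By the tower law [K:Q] = [Q(√239,√206):Q(√239)] · [Q(√239):Q] = 2 · 2 = 4.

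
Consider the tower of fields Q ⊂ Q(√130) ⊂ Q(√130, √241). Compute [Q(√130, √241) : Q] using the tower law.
[Q(√130, √241) : Q] = 4

[Q(√130):Q] = 2 (min poly x^2 - 130, irreducible since 130 is squarefree > 1). For the top step, suppose √241 ∈ Q(√130), say √241 = c + d√130 with c, d ∈ Q. Squaring: 241 = c^2 + 130d^2 + 2cd√130. Since √130 ∉ Q this forces 2cd = 0. If d = 0 then √241 = c ∈ Q, contradicting 241 squarefree > 1. If c = 0 then 241 = 130d^2, so 130·241 = (130d)^2 is a perfect square in Q — but 130·241 = 31330 is not a perfect square (since 130 and 241 are distinct squarefree integers). Contradiction. Hence √241 ∉ Q(√130), so x^2 - 241 stays irreducible over Q(√130) and [Q(√130, √241) : Q(√130)] = 2. By the tower law, [Q(√130, √241) : Q] = 2 · 2 = 4.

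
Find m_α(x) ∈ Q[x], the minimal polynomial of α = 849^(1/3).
m_α(x) = x^3 - 849

α satisfies α^3 = 849, so x^3 - 849 annihilates α. By the rational root test, a rational root p/q (in lowest terms) of x^3 - 849 would satisfy p^3 = 849 q^3, forcing q = 1 and p^3 = 849; but 849 is not a perfect cube, contradiction. A monic cubic over Q with no rational root is irreducible (any nontrivial factorization would include a linear factor). Hence x^3 - 849 is the minimal polynomial of α, and in particular [Q(α):Q] = 3.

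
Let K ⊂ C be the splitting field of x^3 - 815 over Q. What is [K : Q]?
[K : Q] = 6

The roots of x^3 - 815 are ∛815, ω∛815, ω^2∛815 where ω = e^(2πi/3) is a primitive cube root of unity, so K = Q(∛815, ω). Now [Q(∛815):Q] = 3 (since 815 is not a perfect cube, x^3 - 815 is irreducible) and [Q(ω):Q] = 2. Both 2 and 3 divide [K:Q], and [K:Q] ≤ 3·2 = 6, so [K:Q] = 6. (Equivalently: Q(∛815) ⊂ R but ω ∉ R, so [K : Q(∛815)] = 2.)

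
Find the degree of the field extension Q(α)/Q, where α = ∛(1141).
[Q(α):Q] = 3

The minimal polynomial of α is x^3 - 1141, irreducible over Q since 1141 is not a perfect cube (so x^3 - 1141 has no rational root). Hence [Q(α):Q] = deg(m_α) = 3.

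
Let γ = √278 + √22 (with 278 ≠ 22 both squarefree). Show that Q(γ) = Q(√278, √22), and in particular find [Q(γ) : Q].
[Q(γ) : Q] = 4 (equivalently, Q(γ) = Q(√278, √22))

Obviously Q(γ) ⊆ Q(√278, √22), and [Q(√278, √22):Q] = 4 (since 278, 22 are distinct squarefree integers > 1 with 6116 not a perfect square). To show equality we compute the minimal polynomial of γ. From γ = √278 + √22: γ^2 = 278 + 2√(6116) + 22 = 300 + 2√(6116), so γ^2 - 300 = 2√(6116); squaring, (γ^2 - 300)^2 = 4·6116, i.e. γ^4 - 600γ^2 + 90000 - 24464 = 0, i.e. γ^4 - 600γ^2 + 65536 = 0. So γ is a root of x^4 - 600x^2 + 65536. This polynomial is irreducible over Q: it has no rational root (each ±√278 ± √22 is irrational), and any factorization into two quadratics over Q would force √(6116) ∈ Q (pairing opposite roots) or √278, √22 ∈ Q (other pairings), all impossible. Hence [Q(γ):Q] = 4 = [Q(√278, √22):Q], so Q(γ) = Q(√278, √22).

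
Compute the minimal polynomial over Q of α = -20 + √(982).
m_α(x) = x^2 + 40x - 582

From α + 20 = √(982), squaring gives (α + 20)^2 = 982, i.e. α^2 + 40α + 400 = 982, so α^2 + 40α - 582 = 0. The discriminant of x^2 + 40x - 582 is (40)^2 - 4·(-582) = 1600 + 2328 = 3928, and 4·(982) is not a perfect square in Q since 982 is squarefree and ≠ 1. Hence x^2 + 40x - 582 is irreducible over Q and is the minimal polynomial of α.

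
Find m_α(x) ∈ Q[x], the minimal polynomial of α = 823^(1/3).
m_α(x) = x^3 - 823

α satisfies α^3 = 823, so x^3 - 823 annihilates α. By the rational root test, a rational root p/q (in lowest terms) of x^3 - 823 would satisfy p^3 = 823 q^3, forcing q = 1 and p^3 = 823; but 823 is not a perfect cube, contradiction. A monic cubic over Q with no rational root is irreducible (any nontrivial factorization would include a linear factor). Hence x^3 - 823 is the minimal polynomial of α, and in particular [Q(α):Q] = 3.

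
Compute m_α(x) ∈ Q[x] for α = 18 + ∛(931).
m_α(x) = x^3 - 54x^2 + 972x - 6763

Set β = α - 18 = ∛(931), so β^3 = 931. Then (α - 18)^3 - 931 = 0, i.e. α is a root of g(x) = (x - 18)^3 - 931 = x^3 - 54x^2 + 972x - 6763. Since g(x) = h(x - 18) where h(x) = x^3 - 931, and h is irreducible over Q (because 931 is not a perfect cube, so h has no rational root, and a monic cubic with no rational root is irreducible), g is also irreducible (irreducibility is preserved under the substitution x → x - 18). Hence m_α(x) = x^3 - 54x^2 + 972x - 6763.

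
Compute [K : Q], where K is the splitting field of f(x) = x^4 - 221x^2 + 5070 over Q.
[K : Q] = 4

Solving the quadratic in x^2: x^2 = (221 ± √(221^2 - 4·5070))/2 = (221 ± √28561)/2 = (221 ± 169)/2, giving x^2 = 195 or x^2 = 26. So f(x) = (x^2 - 195)(x^2 - 26) and the roots of f are ±√195, ±√26. Hence the splitting field is K = Q(√195, √26). Since 195 and 26 are distinct squarefree integers > 1, their product 5070 is not a perfect square, so √26 ∉ Q(√195). By the tower law [K:Q] = [Q(√195,√26):Q(√195)] · [Q(√195):Q] = 2 · 2 = 4.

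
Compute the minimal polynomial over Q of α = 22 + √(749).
m_α(x) = x^2 - 44x - 265

From α - 22 = √(749), squaring gives (α - 22)^2 = 749, i.e. α^2 - 44α + 484 = 749, so α^2 - 44α - 265 = 0. The discriminant of x^2 - 44x - 265 is (-44)^2 - 4·(-265) = 1936 + 1060 = 2996, and 4·(749) is not a perfect square in Q since 749 is squarefree and ≠ 1. Hence x^2 - 44x - 265 is irreducible over Q and is the minimal polynomial of α.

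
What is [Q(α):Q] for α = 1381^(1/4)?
[Q(α):Q] = 4

α is a root of x^4 - 1381. By Eisenstein's criterion at the prime p = 1381 (which divides the constant term 1381 but p^2 = 1907161 does not, since 1381 is squarefree), x^4 - 1381 is irreducible over Q. Hence [Q(α):Q] = 4.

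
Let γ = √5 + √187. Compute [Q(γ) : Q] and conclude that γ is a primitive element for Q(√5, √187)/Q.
[Q(γ) : Q] = 4 (equivalently, Q(γ) = Q(√5, √187))

Obviously Q(γ) ⊆ Q(√5, √187), and [Q(√5, √187):Q] = 4 (since 5, 187 are distinct squarefree integers > 1 with 935 not a perfect square). To show equality we compute the minimal polynomial of γ. From γ = √5 + √187: γ^2 = 5 + 2√(935) + 187 = 192 + 2√(935), so γ^2 - 192 = 2√(935); squaring, (γ^2 - 192)^2 = 4·935, i.e. γ^4 - 384γ^2 + 36864 - 3740 = 0, i.e. γ^4 - 384γ^2 + 33124 = 0. So γ is a root of x^4 - 384x^2 + 33124. This polynomial is irreducible over Q: it has no rational root (each ±√5 ± √187 is irrational), and any factorization into two quadratics over Q would force √(935) ∈ Q (pairing opposite roots) or √5, √187 ∈ Q (other pairings), all impossible. Hence [Q(γ):Q] = 4 = [Q(√5, √187):Q], so Q(γ) = Q(√5, √187).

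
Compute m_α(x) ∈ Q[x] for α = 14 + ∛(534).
m_α(x) = x^3 - 42x^2 + 588x - 3278

Set β = α - 14 = ∛(534), so β^3 = 534. Then (α - 14)^3 - 534 = 0, i.e. α is a root of g(x) = (x - 14)^3 - 534 = x^3 - 42x^2 + 588x - 3278. Since g(x) = h(x - 14) where h(x) = x^3 - 534, and h is irreducible over Q (because 534 is not a perfect cube, so h has no rational root, and a monic cubic with no rational root is irreducible), g is also irreducible (irreducibility is preserved under the substitution x → x - 14). Hence m_α(x) = x^3 - 42x^2 + 588x - 3278.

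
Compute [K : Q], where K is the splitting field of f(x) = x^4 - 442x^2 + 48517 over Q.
[K : Q] = 4

Solving the quadratic in x^2: x^2 = (442 ± √(442^2 - 4·48517))/2 = (442 ± √1296)/2 = (442 ± 36)/2, giving x^2 = 203 or x^2 = 239. So f(x) = (x^2 - 203)(x^2 - 239) and the roots of f are ±√203, ±√239. Hence the splitting field is K = Q(√203, √239). Since 203 and 239 are distinct squarefree integers > 1, their product 48517 is not a perfect square, so √239 ∉ Q(√203). By the tower law [K:Q] = [Q(√203,√239):Q(√203)] · [Q(√203):Q] = 2 · 2 = 4.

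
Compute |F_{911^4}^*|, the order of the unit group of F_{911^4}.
|F_{911^4}^*| = 688768866240

F_{911^4} has 911^4 = 688768866241 elements; its multiplicative group consists of all nonzero elements, so |F_{911^4}^*| = 688768866241 - 1 = 688768866240. (It is cyclic since any finite subgroup of the multiplicative group of a field is cyclic.)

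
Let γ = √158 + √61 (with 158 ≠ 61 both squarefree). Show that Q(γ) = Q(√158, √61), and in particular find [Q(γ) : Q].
[Q(γ) : Q] = 4 (equivalently, Q(γ) = Q(√158, √61))

Obviously Q(γ) ⊆ Q(√158, √61), and [Q(√158, √61):Q] = 4 (since 158, 61 are distinct squarefree integers > 1 with 9638 not a perfect square). To show equality we compute the minimal polynomial of γ. From γ = √158 + √61: γ^2 = 158 + 2√(9638) + 61 = 219 + 2√(9638), so γ^2 - 219 = 2√(9638); squaring, (γ^2 - 219)^2 = 4·9638, i.e. γ^4 - 438γ^2 + 47961 - 38552 = 0, i.e. γ^4 - 438γ^2 + 9409 = 0. So γ is a root of x^4 - 438x^2 + 9409. This polynomial is irreducible over Q: it has no rational root (each ±√158 ± √61 is irrational), and any factorization into two quadratics over Q would force √(9638) ∈ Q (pairing opposite roots) or √158, √61 ∈ Q (other pairings), all impossible. Hence [Q(γ):Q] = 4 = [Q(√158, √61):Q], so Q(γ) = Q(√158, √61).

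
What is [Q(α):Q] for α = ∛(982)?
[Q(α):Q] = 3

The minimal polynomial of α is x^3 - 982, irreducible over Q since 982 is not a perfect cube (so x^3 - 982 has no rational root). Hence [Q(α):Q] = deg(m_α) = 3.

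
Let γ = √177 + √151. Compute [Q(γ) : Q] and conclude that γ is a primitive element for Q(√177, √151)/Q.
[Q(γ) : Q] = 4 (equivalently, Q(γ) = Q(√177, √151))

Obviously Q(γ) ⊆ Q(√177, √151), and [Q(√177, √151):Q] = 4 (since 177, 151 are distinct squarefree integers > 1 with 26727 not a perfect square). To show equality we compute the minimal polynomial of γ. From γ = √177 + √151: γ^2 = 177 + 2√(26727) + 151 = 328 + 2√(26727), so γ^2 - 328 = 2√(26727); squaring, (γ^2 - 328)^2 = 4·26727, i.e. γ^4 - 656γ^2 + 107584 - 106908 = 0, i.e. γ^4 - 656γ^2 + 676 = 0. So γ is a root of x^4 - 656x^2 + 676. This polynomial is irreducible over Q: it has no rational root (each ±√177 ± √151 is irrational), and any factorization into two quadratics over Q would force √(26727) ∈ Q (pairing opposite roots) or √177, √151 ∈ Q (other pairings), all impossible. Hence [Q(γ):Q] = 4 = [Q(√177, √151):Q], so Q(γ) = Q(√177, √151).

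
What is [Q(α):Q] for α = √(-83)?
[Q(α):Q] = 2

[Q(α):Q] equals the degree of the minimal polynomial of α. Here α^2 = -83 and x^2 + 83 is irreducible (d = -83 is squarefree, ≠ 1, hence not a square), so deg(m_α) = 2. Thus [Q(α):Q] = 2.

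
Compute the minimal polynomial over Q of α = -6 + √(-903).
m_α(x) = x^2 + 12x + 939

From α + 6 = √(-903), squaring gives (α + 6)^2 = -903, i.e. α^2 + 12α + 36 = -903, so α^2 + 12α + 939 = 0. The discriminant of x^2 + 12x + 939 is (12)^2 - 4·(939) = 144 - 3756 = -3612, and 4·(-903) is not a perfect square in Q since -903 is squarefree and ≠ 1. Hence x^2 + 12x + 939 is irreducible over Q and is the minimal polynomial of α.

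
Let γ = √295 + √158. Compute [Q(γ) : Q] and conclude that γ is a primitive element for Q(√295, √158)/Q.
[Q(γ) : Q] = 4 (equivalently, Q(γ) = Q(√295, √158))

Obviously Q(γ) ⊆ Q(√295, √158), and [Q(√295, √158):Q] = 4 (since 295, 158 are distinct squarefree integers > 1 with 46610 not a perfect square). To show equality we compute the minimal polynomial of γ. From γ = √295 + √158: γ^2 = 295 + 2√(46610) + 158 = 453 + 2√(46610), so γ^2 - 453 = 2√(46610); squaring, (γ^2 - 453)^2 = 4·46610, i.e. γ^4 - 906γ^2 + 205209 - 186440 = 0, i.e. γ^4 - 906γ^2 + 18769 = 0. So γ is a root of x^4 - 906x^2 + 18769. This polynomial is irreducible over Q: it has no rational root (each ±√295 ± √158 is irrational), and any factorization into two quadratics over Q would force √(46610) ∈ Q (pairing opposite roots) or √295, √158 ∈ Q (other pairings), all impossible. Hence [Q(γ):Q] = 4 = [Q(√295, √158):Q], so Q(γ) = Q(√295, √158).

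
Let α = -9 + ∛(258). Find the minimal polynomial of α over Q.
m_α(x) = x^3 + 27x^2 + 243x + 471

Set β = α + 9 = ∛(258), so β^3 = 258. Then (α + 9)^3 - 258 = 0, i.e. α is a root of g(x) = (x + 9)^3 - 258 = x^3 + 27x^2 + 243x + 471. Since g(x) = h(x + 9) where h(x) = x^3 - 258, and h is irreducible over Q (because 258 is not a perfect cube, so h has no rational root, and a monic cubic with no rational root is irreducible), g is also irreducible (irreducibility is preserved under the substitution x → x + 9). Hence m_α(x) = x^3 + 27x^2 + 243x + 471.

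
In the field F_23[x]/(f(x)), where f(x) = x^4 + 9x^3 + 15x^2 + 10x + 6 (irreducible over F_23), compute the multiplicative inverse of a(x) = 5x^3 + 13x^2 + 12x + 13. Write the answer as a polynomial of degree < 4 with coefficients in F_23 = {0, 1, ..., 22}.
a(x)^(-1) ≡ 19x^3 + 15x^2 + 8x + 15 (mod f(x))

Since f is irreducible over F_23, F_23[x]/(f) is a field and a(x) ≠ 0 has an inverse. Apply the extended Euclidean algorithm to f(x) and a(x) in F_23[x]: f(x) = (14x + 16)·a(x) + (7x^2 + 4x + 5);  a(x) = (4x + 16)·(7x^2 + 4x + 5) + (20x + 2);  (7x^2 + 4x + 5) = (13x + 15)·(20x + 2) + (21). The last nonzero remainder is the constant 21 = gcd(f, a) in F_23. Back-substituting through the division chain expresses 21 = s(x)·a(x) + t(x)·f(x) with s(x) ≡ 8x^3 + 16x^2 + 7x + 16 (mod f), so (8x^3 + 16x^2 + 7x + 16)·a(x) ≡ 21 (mod f). Multiplying by 21^(-1) ≡ 11 in F_23 gives a(x)^(-1) ≡ 11·(8x^3 + 16x^2 + 7x + 16) ≡ 19x^3 + 15x^2 + 8x + 15 (mod f). Check: (5x^3 + 13x^2 + 12x + 13)·(19x^3 + 15x^2 + 8x + 15) = 3x^6 + 3x^4 + 8x^3 + 3x^2 + 8x + 11 ≡ 1 (mod x^4 + 9x^3 + 15x^2 + 10x + 6).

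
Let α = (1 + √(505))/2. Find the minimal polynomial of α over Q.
m_α(x) = x^2 - x - 126

From 2α - 1 = √(505), squaring gives (2α - 1)^2 = 505, i.e. 4α^2 - 4α + 1 = 505, so α^2 - α + (1 - 505)/4 = 0. Since 505 ≡ 1 (mod 4), (1 - 505)/4 = -126 ∈ Z. The polynomial x^2 - x - 126 has discriminant 1 - 4·(-126) = 505, which is not a perfect square in Q (d = 505 is squarefree and ≠ 1), so x^2 - x - 126 is irreducible over Q. It is the minimal polynomial of α.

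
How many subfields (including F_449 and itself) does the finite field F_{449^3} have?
F_{449^3} has 2 subfields

The subfields of F_{p^n} are exactly the fields F_{p^d} for d | n (each is the fixed field of the unique index-d subgroup of Gal(F_{p^n}/F_p) ≅ Z/nZ). The divisors of n = 3 are {1, 3}, giving 2 subfields: F_{449^1}, F_{449^3}.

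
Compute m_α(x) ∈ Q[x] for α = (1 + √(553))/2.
m_α(x) = x^2 - x - 138

From 2α - 1 = √(553), squaring gives (2α - 1)^2 = 553, i.e. 4α^2 - 4α + 1 = 553, so α^2 - α + (1 - 553)/4 = 0. Since 553 ≡ 1 (mod 4), (1 - 553)/4 = -138 ∈ Z. The polynomial x^2 - x - 138 has discriminant 1 - 4·(-138) = 553, which is not a perfect square in Q (d = 553 is squarefree and ≠ 1), so x^2 - x - 138 is irreducible over Q. It is the minimal polynomial of α.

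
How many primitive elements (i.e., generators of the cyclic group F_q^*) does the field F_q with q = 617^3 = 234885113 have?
There are φ(234885112) = 90547200 primitive elements

F_q^* is cyclic of order q - 1 = 234885112. A cyclic group of order m has exactly φ(m) generators. Here m = 234885112 = 2^3 · 7 · 11 · 97 · 3931, so the number of primitive elements is φ(234885112) = 90547200.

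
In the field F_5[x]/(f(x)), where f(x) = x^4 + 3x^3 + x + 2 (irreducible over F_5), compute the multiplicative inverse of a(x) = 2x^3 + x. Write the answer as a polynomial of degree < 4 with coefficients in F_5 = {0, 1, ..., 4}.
a(x)^(-1) ≡ 4x^3 + 4x^2 (mod f(x))

Since f is irreducible over F_5, F_5[x]/(f) is a field and a(x) ≠ 0 has an inverse. Apply the extended Euclidean algorithm to f(x) and a(x) in F_5[x]: f(x) = (3x + 4)·a(x) + (2x^2 + 2x + 2);  a(x) = (x + 4)·(2x^2 + 2x + 2) + (x + 2);  (2x^2 + 2x + 2) = (2x + 3)·(x + 2) + (1). The last nonzero remainder is the constant 1 = gcd(f, a) in F_5. Back-substituting through the division chain expresses 1 = s(x)·a(x) + t(x)·f(x) with s(x) ≡ 4x^3 + 4x^2 (mod f), so a(x)^(-1) ≡ s(x) = 4x^3 + 4x^2 (mod f). Check: (2x^3 + x)·(4x^3 + 4x^2) = 3x^6 + 3x^5 + 4x^4 + 4x^3 ≡ 1 (mod x^4 + 3x^3 + x + 2).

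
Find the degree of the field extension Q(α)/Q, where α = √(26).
[Q(α):Q] = 2

[Q(α):Q] equals the degree of the minimal polynomial of α. Here α^2 = 26 and x^2 - 26 is irreducible (d = 26 is squarefree, ≠ 1, hence not a square), so deg(m_α) = 2. Thus [Q(α):Q] = 2.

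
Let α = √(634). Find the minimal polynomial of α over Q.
m_α(x) = x^2 - 634

α satisfies α^2 - 634 = 0, so x^2 - 634 annihilates α. Since d = 634 is squarefree and ≠ 1, it is not a perfect square in Q, so x^2 - 634 has no rational root and is therefore irreducible over Q (a degree-2 polynomial over a field is irreducible iff it has no root). Hence m_α(x) = x^2 - 634.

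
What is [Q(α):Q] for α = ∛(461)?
[Q(α):Q] = 3

The minimal polynomial of α is x^3 - 461, irreducible over Q since 461 is not a perfect cube (so x^3 - 461 has no rational root). Hence [Q(α):Q] = deg(m_α) = 3.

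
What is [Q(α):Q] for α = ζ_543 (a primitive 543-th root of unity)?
[Q(α):Q] = 360

The minimal polynomial of ζ_543 over Q is the 543-th cyclotomic polynomial Φ_543(x), which is irreducible over Q and has degree φ(543) = 360. Hence [Q(α):Q] = φ(543) = 360.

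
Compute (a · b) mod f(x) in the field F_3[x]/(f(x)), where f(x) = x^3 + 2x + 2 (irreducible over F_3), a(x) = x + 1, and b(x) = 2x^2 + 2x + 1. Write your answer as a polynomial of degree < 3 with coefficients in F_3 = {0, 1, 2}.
a · b ≡ x^2 + 2x (mod f(x))

Multiply in F_3[x]: a(x)·b(x) = (x + 1)·(2x^2 + 2x + 1) = 2x^3 + x^2 + 1. This has degree ≥ 3, so divide by f(x) over F_3: 2x^3 + x^2 + 1 = (2)·(x^3 + 2x + 2) + (x^2 + 2x). Hence a·b ≡ x^2 + 2x (mod f). (F_3[x]/(f) is a field with 3^3 = 27 elements since f is irreducible of degree 3.)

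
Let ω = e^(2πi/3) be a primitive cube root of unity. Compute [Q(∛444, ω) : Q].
[Q(∛444, ω) : Q] = 6

[Q(∛444):Q] = 3 (min poly x^3 - 444, irreducible since 444 is not a perfect cube). [Q(ω):Q] = 2 (min poly x^2 + x + 1). Since Q(∛444) ⊂ R and ω ∉ R, we have ω ∉ Q(∛444), so x^2 + x + 1 remains irreducible over Q(∛444) and [Q(∛444, ω) : Q(∛444)] = 2. By the tower law, [Q(∛444, ω) : Q] = 3 · 2 = 6. (In fact Q(∛444, ω) is the splitting field of x^3 - 444 over Q.)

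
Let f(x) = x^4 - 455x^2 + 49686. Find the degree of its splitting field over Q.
[K : Q] = 4

Solving the quadratic in x^2: x^2 = (455 ± √(455^2 - 4·49686))/2 = (455 ± √8281)/2 = (455 ± 91)/2, giving x^2 = 182 or x^2 = 273. So f(x) = (x^2 - 182)(x^2 - 273) and the roots of f are ±√182, ±√273. Hence the splitting field is K = Q(√182, √273). Since 182 and 273 are distinct squarefree integers > 1, their product 49686 is not a perfect square, so √273 ∉ Q(√182). By the tower law [K:Q] = [Q(√182,√273):Q(√182)] · [Q(√182):Q] = 2 · 2 = 4.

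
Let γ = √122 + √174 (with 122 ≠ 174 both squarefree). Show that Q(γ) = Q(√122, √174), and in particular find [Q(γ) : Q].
[Q(γ) : Q] = 4 (equivalently, Q(γ) = Q(√122, √174))

Obviously Q(γ) ⊆ Q(√122, √174), and [Q(√122, √174):Q] = 4 (since 122, 174 are distinct squarefree integers > 1 with 21228 not a perfect square). To show equality we compute the minimal polynomial of γ. From γ = √122 + √174: γ^2 = 122 + 2√(21228) + 174 = 296 + 2√(21228), so γ^2 - 296 = 2√(21228); squaring, (γ^2 - 296)^2 = 4·21228, i.e. γ^4 - 592γ^2 + 87616 - 84912 = 0, i.e. γ^4 - 592γ^2 + 2704 = 0. So γ is a root of x^4 - 592x^2 + 2704. This polynomial is irreducible over Q: it has no rational root (each ±√122 ± √174 is irrational), and any factorization into two quadratics over Q would force √(21228) ∈ Q (pairing opposite roots) or √122, √174 ∈ Q (other pairings), all impossible. Hence [Q(γ):Q] = 4 = [Q(√122, √174):Q], so Q(γ) = Q(√122, √174).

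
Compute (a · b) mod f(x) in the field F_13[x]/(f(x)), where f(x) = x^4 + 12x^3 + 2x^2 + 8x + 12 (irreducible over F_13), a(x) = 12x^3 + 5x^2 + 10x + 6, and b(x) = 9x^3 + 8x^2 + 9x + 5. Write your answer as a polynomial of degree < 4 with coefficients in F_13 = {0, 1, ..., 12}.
a · b ≡ 6x^3 + 12x^2 + 5x + 2 (mod f(x))

Multiply in F_13[x]: a(x)·b(x) = (12x^3 + 5x^2 + 10x + 6)·(9x^3 + 8x^2 + 9x + 5) = 4x^6 + 11x^5 + 4x^4 + 5x^3 + 7x^2 + 4. This has degree ≥ 4, so divide by f(x) over F_13: 4x^6 + 11x^5 + 4x^4 + 5x^3 + 7x^2 + 4 = (4x^2 + 2x + 11)·(x^4 + 12x^3 + 2x^2 + 8x + 12) + (6x^3 + 12x^2 + 5x + 2). Hence a·b ≡ 6x^3 + 12x^2 + 5x + 2 (mod f). (F_13[x]/(f) is a field with 13^4 = 28561 elements since f is irreducible of degree 4.)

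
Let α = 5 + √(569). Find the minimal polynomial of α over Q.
m_α(x) = x^2 - 10x - 544

From α - 5 = √(569), squaring gives (α - 5)^2 = 569, i.e. α^2 - 10α + 25 = 569, so α^2 - 10α - 544 = 0. The discriminant of x^2 - 10x - 544 is (-10)^2 - 4·(-544) = 100 + 2176 = 2276, and 4·(569) is not a perfect square in Q since 569 is squarefree and ≠ 1. Hence x^2 - 10x - 544 is irreducible over Q and is the minimal polynomial of α.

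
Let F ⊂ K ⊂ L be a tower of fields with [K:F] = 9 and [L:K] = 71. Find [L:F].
[L:F] = 639

The tower law says that for any tower of field extensions F ⊂ K ⊂ L with finite degrees, [L:F] = [L:K] · [K:F]. Here this gives [L:F] = 71 · 9 = 639.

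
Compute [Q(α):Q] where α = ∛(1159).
[Q(α):Q] = 3

The minimal polynomial of α is x^3 - 1159, irreducible over Q since 1159 is not a perfect cube (so x^3 - 1159 has no rational root). Hence [Q(α):Q] = deg(m_α) = 3.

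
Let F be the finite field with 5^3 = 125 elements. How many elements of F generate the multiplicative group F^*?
There are φ(124) = 60 primitive elements

F_q^* is cyclic of order q - 1 = 124. A cyclic group of order m has exactly φ(m) generators. Here m = 124 = 2^2 · 31, so the number of primitive elements is φ(124) = 60.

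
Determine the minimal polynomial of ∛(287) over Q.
m_α(x) = x^3 - 287

α satisfies α^3 = 287, so x^3 - 287 annihilates α. By the rational root test, a rational root p/q (in lowest terms) of x^3 - 287 would satisfy p^3 = 287 q^3, forcing q = 1 and p^3 = 287; but 287 is not a perfect cube, contradiction. A monic cubic over Q with no rational root is irreducible (any nontrivial factorization would include a linear factor). Hence x^3 - 287 is the minimal polynomial of α, and in particular [Q(α):Q] = 3.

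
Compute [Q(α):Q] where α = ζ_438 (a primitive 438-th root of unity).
[Q(α):Q] = 144

The minimal polynomial of ζ_438 over Q is the 438-th cyclotomic polynomial Φ_438(x), which is irreducible over Q and has degree φ(438) = 144. Hence [Q(α):Q] = φ(438) = 144.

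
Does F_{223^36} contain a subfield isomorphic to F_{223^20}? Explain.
No: F_{223^20} is not a subfield of F_{223^36}

F_{p^m} embeds in F_{p^n} iff m | n. Here 20 ∤ 36 (since 36 = 1·20 + 16 with remainder 16 ≠ 0), so F_{223^20} is not a subfield of F_{223^36}. Equivalently: if it were, the tower law would give 20 = [F_{223^20}:F_223] dividing [F_{223^36}:F_223] = 36, contradiction.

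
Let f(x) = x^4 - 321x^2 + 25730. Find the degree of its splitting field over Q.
[K : Q] = 4

Solving the quadratic in x^2: x^2 = (321 ± √(321^2 - 4·25730))/2 = (321 ± √121)/2 = (321 ± 11)/2, giving x^2 = 166 or x^2 = 155. So f(x) = (x^2 - 166)(x^2 - 155) and the roots of f are ±√166, ±√155. Hence the splitting field is K = Q(√166, √155). Since 166 and 155 are distinct squarefree integers > 1, their product 25730 is not a perfect square, so √155 ∉ Q(√166). By the tower law [K:Q] = [Q(√166,√155):Q(√166)] · [Q(√166):Q] = 2 · 2 = 4.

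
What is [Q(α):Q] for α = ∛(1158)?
[Q(α):Q] = 3

The minimal polynomial of α is x^3 - 1158, irreducible over Q since 1158 is not a perfect cube (so x^3 - 1158 has no rational root). Hence [Q(α):Q] = deg(m_α) = 3.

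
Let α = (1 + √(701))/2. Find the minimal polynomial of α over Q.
m_α(x) = x^2 - x - 175

From 2α - 1 = √(701), squaring gives (2α - 1)^2 = 701, i.e. 4α^2 - 4α + 1 = 701, so α^2 - α + (1 - 701)/4 = 0. Since 701 ≡ 1 (mod 4), (1 - 701)/4 = -175 ∈ Z. The polynomial x^2 - x - 175 has discriminant 1 - 4·(-175) = 701, which is not a perfect square in Q (d = 701 is squarefree and ≠ 1), so x^2 - x - 175 is irreducible over Q. It is the minimal polynomial of α.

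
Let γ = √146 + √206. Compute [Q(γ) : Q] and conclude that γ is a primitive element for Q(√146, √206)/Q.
[Q(γ) : Q] = 4 (equivalently, Q(γ) = Q(√146, √206))

Obviously Q(γ) ⊆ Q(√146, √206), and [Q(√146, √206):Q] = 4 (since 146, 206 are distinct squarefree integers > 1 with 30076 not a perfect square). To show equality we compute the minimal polynomial of γ. From γ = √146 + √206: γ^2 = 146 + 2√(30076) + 206 = 352 + 2√(30076), so γ^2 - 352 = 2√(30076); squaring, (γ^2 - 352)^2 = 4·30076, i.e. γ^4 - 704γ^2 + 123904 - 120304 = 0, i.e. γ^4 - 704γ^2 + 3600 = 0. So γ is a root of x^4 - 704x^2 + 3600. This polynomial is irreducible over Q: it has no rational root (each ±√146 ± √206 is irrational), and any factorization into two quadratics over Q would force √(30076) ∈ Q (pairing opposite roots) or √146, √206 ∈ Q (other pairings), all impossible. Hence [Q(γ):Q] = 4 = [Q(√146, √206):Q], so Q(γ) = Q(√146, √206).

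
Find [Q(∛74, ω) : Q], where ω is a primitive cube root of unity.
[Q(∛74, ω) : Q] = 6

[Q(∛74):Q] = 3 (min poly x^3 - 74, irreducible since 74 is not a perfect cube). [Q(ω):Q] = 2 (min poly x^2 + x + 1). Since Q(∛74) ⊂ R and ω ∉ R, we have ω ∉ Q(∛74), so x^2 + x + 1 remains irreducible over Q(∛74) and [Q(∛74, ω) : Q(∛74)] = 2. By the tower law, [Q(∛74, ω) : Q] = 3 · 2 = 6. (In fact Q(∛74, ω) is the splitting field of x^3 - 74 over Q.)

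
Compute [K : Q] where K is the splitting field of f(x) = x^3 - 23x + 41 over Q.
[K : Q] = 6

By the rational root test, any rational root of the monic integer polynomial f(x) = x^3 - 23x + 41 must be an integer dividing the constant term 41, i.e. one of ±{1, 41}. Evaluating: f(1) = 19, f(-1) = 63, f(41) = 68019, f(-41) = -67937; none is 0, so f has no rational root and is therefore irreducible over Q (a cubic with no linear factor over a field is irreducible). For an irreducible cubic, the Galois group is A_3 or S_3 according as the discriminant disc(f) = -4a^3 - 27b^2 = -4·(-23)^3 - 27·(41)^2 = 3281 is or is not a square in Q. Here disc(f) = 3281 is not a perfect square in Q, so the Galois group of f over Q is not contained in A_3 and must be all of S_3. The splitting field has degree |S_3| = 6 over Q, so [K : Q] = 6.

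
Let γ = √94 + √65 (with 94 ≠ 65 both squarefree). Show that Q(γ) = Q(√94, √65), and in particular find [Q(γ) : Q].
[Q(γ) : Q] = 4 (equivalently, Q(γ) = Q(√94, √65))

Obviously Q(γ) ⊆ Q(√94, √65), and [Q(√94, √65):Q] = 4 (since 94, 65 are distinct squarefree integers > 1 with 6110 not a perfect square). To show equality we compute the minimal polynomial of γ. From γ = √94 + √65: γ^2 = 94 + 2√(6110) + 65 = 159 + 2√(6110), so γ^2 - 159 = 2√(6110); squaring, (γ^2 - 159)^2 = 4·6110, i.e. γ^4 - 318γ^2 + 25281 - 24440 = 0, i.e. γ^4 - 318γ^2 + 841 = 0. So γ is a root of x^4 - 318x^2 + 841. This polynomial is irreducible over Q: it has no rational root (each ±√94 ± √65 is irrational), and any factorization into two quadratics over Q would force √(6110) ∈ Q (pairing opposite roots) or √94, √65 ∈ Q (other pairings), all impossible. Hence [Q(γ):Q] = 4 = [Q(√94, √65):Q], so Q(γ) = Q(√94, √65).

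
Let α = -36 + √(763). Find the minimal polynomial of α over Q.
m_α(x) = x^2 + 72x + 533

From α + 36 = √(763), squaring gives (α + 36)^2 = 763, i.e. α^2 + 72α + 1296 = 763, so α^2 + 72α + 533 = 0. The discriminant of x^2 + 72x + 533 is (72)^2 - 4·(533) = 5184 - 2132 = 3052, and 4·(763) is not a perfect square in Q since 763 is squarefree and ≠ 1. Hence x^2 + 72x + 533 is irreducible over Q and is the minimal polynomial of α.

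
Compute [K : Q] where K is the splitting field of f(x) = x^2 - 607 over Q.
[K : Q] = 2

f(x) = x^2 - 607 factors as (x - √607)(x + √607). The splitting field is K = Q(√607). Since 607 is squarefree and > 1, it is not a perfect square, so x^2 - 607 is irreducible over Q and [Q(√607) : Q] = 2. Hence [K : Q] = 2.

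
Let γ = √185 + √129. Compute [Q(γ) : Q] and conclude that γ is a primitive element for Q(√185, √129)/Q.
[Q(γ) : Q] = 4 (equivalently, Q(γ) = Q(√185, √129))

Obviously Q(γ) ⊆ Q(√185, √129), and [Q(√185, √129):Q] = 4 (since 185, 129 are distinct squarefree integers > 1 with 23865 not a perfect square). To show equality we compute the minimal polynomial of γ. From γ = √185 + √129: γ^2 = 185 + 2√(23865) + 129 = 314 + 2√(23865), so γ^2 - 314 = 2√(23865); squaring, (γ^2 - 314)^2 = 4·23865, i.e. γ^4 - 628γ^2 + 98596 - 95460 = 0, i.e. γ^4 - 628γ^2 + 3136 = 0. So γ is a root of x^4 - 628x^2 + 3136. This polynomial is irreducible over Q: it has no rational root (each ±√185 ± √129 is irrational), and any factorization into two quadratics over Q would force √(23865) ∈ Q (pairing opposite roots) or √185, √129 ∈ Q (other pairings), all impossible. Hence [Q(γ):Q] = 4 = [Q(√185, √129):Q], so Q(γ) = Q(√185, √129).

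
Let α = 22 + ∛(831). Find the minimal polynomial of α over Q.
m_α(x) = x^3 - 66x^2 + 1452x - 11479

Set β = α - 22 = ∛(831), so β^3 = 831. Then (α - 22)^3 - 831 = 0, i.e. α is a root of g(x) = (x - 22)^3 - 831 = x^3 - 66x^2 + 1452x - 11479. Since g(x) = h(x - 22) where h(x) = x^3 - 831, and h is irreducible over Q (because 831 is not a perfect cube, so h has no rational root, and a monic cubic with no rational root is irreducible), g is also irreducible (irreducibility is preserved under the substitution x → x - 22). Hence m_α(x) = x^3 - 66x^2 + 1452x - 11479.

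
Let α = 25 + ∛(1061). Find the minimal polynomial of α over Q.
m_α(x) = x^3 - 75x^2 + 1875x - 16686

Set β = α - 25 = ∛(1061), so β^3 = 1061. Then (α - 25)^3 - 1061 = 0, i.e. α is a root of g(x) = (x - 25)^3 - 1061 = x^3 - 75x^2 + 1875x - 16686. Since g(x) = h(x - 25) where h(x) = x^3 - 1061, and h is irreducible over Q (because 1061 is not a perfect cube, so h has no rational root, and a monic cubic with no rational root is irreducible), g is also irreducible (irreducibility is preserved under the substitution x → x - 25). Hence m_α(x) = x^3 - 75x^2 + 1875x - 16686.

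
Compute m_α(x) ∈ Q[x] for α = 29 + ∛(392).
m_α(x) = x^3 - 87x^2 + 2523x - 24781

Set β = α - 29 = ∛(392), so β^3 = 392. Then (α - 29)^3 - 392 = 0, i.e. α is a root of g(x) = (x - 29)^3 - 392 = x^3 - 87x^2 + 2523x - 24781. Since g(x) = h(x - 29) where h(x) = x^3 - 392, and h is irreducible over Q (because 392 is not a perfect cube, so h has no rational root, and a monic cubic with no rational root is irreducible), g is also irreducible (irreducibility is preserved under the substitution x → x - 29). Hence m_α(x) = x^3 - 87x^2 + 2523x - 24781.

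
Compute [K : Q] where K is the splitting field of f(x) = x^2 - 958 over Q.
[K : Q] = 2

f(x) = x^2 - 958 factors as (x - √958)(x + √958). The splitting field is K = Q(√958). Since 958 is squarefree and > 1, it is not a perfect square, so x^2 - 958 is irreducible over Q and [Q(√958) : Q] = 2. Hence [K : Q] = 2.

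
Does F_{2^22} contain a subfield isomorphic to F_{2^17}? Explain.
No: F_{2^17} is not a subfield of F_{2^22}

F_{p^m} embeds in F_{p^n} iff m | n. Here 17 ∤ 22 (since 22 = 1·17 + 5 with remainder 5 ≠ 0), so F_{2^17} is not a subfield of F_{2^22}. Equivalently: if it were, the tower law would give 17 = [F_{2^17}:F_2] dividing [F_{2^22}:F_2] = 22, contradiction.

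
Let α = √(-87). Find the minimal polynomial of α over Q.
m_α(x) = x^2 + 87

α satisfies α^2 + 87 = 0, so x^2 + 87 annihilates α. Since d = -87 is squarefree and ≠ 1, it is not a perfect square in Q, so x^2 + 87 has no rational root and is therefore irreducible over Q (a degree-2 polynomial over a field is irreducible iff it has no root). Hence m_α(x) = x^2 + 87.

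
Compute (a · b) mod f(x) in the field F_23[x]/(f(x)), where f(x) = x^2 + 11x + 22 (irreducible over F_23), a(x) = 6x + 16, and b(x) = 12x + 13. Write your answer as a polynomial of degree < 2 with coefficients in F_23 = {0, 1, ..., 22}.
a · b ≡ 7x + 4 (mod f(x))

Multiply in F_23[x]: a(x)·b(x) = (6x + 16)·(12x + 13) = 3x^2 + 17x + 1. This has degree ≥ 2, so divide by f(x) over F_23: 3x^2 + 17x + 1 = (3)·(x^2 + 11x + 22) + (7x + 4). Hence a·b ≡ 7x + 4 (mod f). (F_23[x]/(f) is a field with 23^2 = 529 elements since f is irreducible of degree 2.)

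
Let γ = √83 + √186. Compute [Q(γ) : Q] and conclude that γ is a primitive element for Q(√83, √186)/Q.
[Q(γ) : Q] = 4 (equivalently, Q(γ) = Q(√83, √186))

Obviously Q(γ) ⊆ Q(√83, √186), and [Q(√83, √186):Q] = 4 (since 83, 186 are distinct squarefree integers > 1 with 15438 not a perfect square). To show equality we compute the minimal polynomial of γ. From γ = √83 + √186: γ^2 = 83 + 2√(15438) + 186 = 269 + 2√(15438), so γ^2 - 269 = 2√(15438); squaring, (γ^2 - 269)^2 = 4·15438, i.e. γ^4 - 538γ^2 + 72361 - 61752 = 0, i.e. γ^4 - 538γ^2 + 10609 = 0. So γ is a root of x^4 - 538x^2 + 10609. This polynomial is irreducible over Q: it has no rational root (each ±√83 ± √186 is irrational), and any factorization into two quadratics over Q would force √(15438) ∈ Q (pairing opposite roots) or √83, √186 ∈ Q (other pairings), all impossible. Hence [Q(γ):Q] = 4 = [Q(√83, √186):Q], so Q(γ) = Q(√83, √186).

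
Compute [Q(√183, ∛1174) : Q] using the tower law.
[Q(√183, ∛1174) : Q] = 6

Let L = Q(√183, ∛1174). Since Q(√183) ⊂ L and [Q(√183):Q] = 2, the tower law gives 2 | [L:Q]. Likewise Q(∛1174) ⊂ L with [Q(∛1174):Q] = 3 (because 1174 is not a perfect cube), so 3 | [L:Q]. As gcd(2,3) = 1, [L:Q] is divisible by 6. Conversely L is generated over Q by √183 and ∛1174, so [L:Q] ≤ 2·3 = 6. Therefore [Q(√183, ∛1174) : Q] = 6.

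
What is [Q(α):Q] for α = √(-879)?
[Q(α):Q] = 2

[Q(α):Q] equals the degree of the minimal polynomial of α. Here α^2 = -879 and x^2 + 879 is irreducible (d = -879 is squarefree, ≠ 1, hence not a square), so deg(m_α) = 2. Thus [Q(α):Q] = 2.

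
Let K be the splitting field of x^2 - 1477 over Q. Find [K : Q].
[K : Q] = 2

f(x) = x^2 - 1477 factors as (x - √1477)(x + √1477). The splitting field is K = Q(√1477). Since 1477 is squarefree and > 1, it is not a perfect square, so x^2 - 1477 is irreducible over Q and [Q(√1477) : Q] = 2. Hence [K : Q] = 2.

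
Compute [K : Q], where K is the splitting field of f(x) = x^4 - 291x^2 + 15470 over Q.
[K : Q] = 4

Solving the quadratic in x^2: x^2 = (291 ± √(291^2 - 4·15470))/2 = (291 ± √22801)/2 = (291 ± 151)/2, giving x^2 = 221 or x^2 = 70. So f(x) = (x^2 - 221)(x^2 - 70) and the roots of f are ±√221, ±√70. Hence the splitting field is K = Q(√221, √70). Since 221 and 70 are distinct squarefree integers > 1, their product 15470 is not a perfect square, so √70 ∉ Q(√221). By the tower law [K:Q] = [Q(√221,√70):Q(√221)] · [Q(√221):Q] = 2 · 2 = 4.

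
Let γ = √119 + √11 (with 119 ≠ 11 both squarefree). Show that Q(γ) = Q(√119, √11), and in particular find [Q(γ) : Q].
[Q(γ) : Q] = 4 (equivalently, Q(γ) = Q(√119, √11))

Obviously Q(γ) ⊆ Q(√119, √11), and [Q(√119, √11):Q] = 4 (since 119, 11 are distinct squarefree integers > 1 with 1309 not a perfect square). To show equality we compute the minimal polynomial of γ. From γ = √119 + √11: γ^2 = 119 + 2√(1309) + 11 = 130 + 2√(1309), so γ^2 - 130 = 2√(1309); squaring, (γ^2 - 130)^2 = 4·1309, i.e. γ^4 - 260γ^2 + 16900 - 5236 = 0, i.e. γ^4 - 260γ^2 + 11664 = 0. So γ is a root of x^4 - 260x^2 + 11664. This polynomial is irreducible over Q: it has no rational root (each ±√119 ± √11 is irrational), and any factorization into two quadratics over Q would force √(1309) ∈ Q (pairing opposite roots) or √119, √11 ∈ Q (other pairings), all impossible. Hence [Q(γ):Q] = 4 = [Q(√119, √11):Q], so Q(γ) = Q(√119, √11).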